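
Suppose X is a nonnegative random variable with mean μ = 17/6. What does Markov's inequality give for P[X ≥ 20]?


μ = E[X] = 17/6, a = 20.
Markov: P[X ≥ 20] ≤ μ/a = (17/6)/20 = 17/120.
Numerically: ≈ 0.141667.
(Since a = 20 > μ = 2.833333, the bound 17/120 is < 1 and informative.)

P[X ≥ 20] ≤ 17/120 ≈ 0.141667.


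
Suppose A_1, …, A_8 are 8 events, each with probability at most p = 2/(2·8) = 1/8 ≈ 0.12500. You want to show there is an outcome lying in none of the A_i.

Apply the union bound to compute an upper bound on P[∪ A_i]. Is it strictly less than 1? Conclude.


Union bound: P[∪_{i=1}^{8} A_i] ≤ Σ_i P[A_i] ≤ 8·p = 8·(1/8) = 1.
Numerically: 1 ≈ 1.00000.
Is 1 < 1? NO.
Since the bound 1 is ≥ 1, the union bound is uninformative here; it does NOT by itself certify existence.

8·p = 1 ≈ 1.00000; existence NOT certified by the union bound.


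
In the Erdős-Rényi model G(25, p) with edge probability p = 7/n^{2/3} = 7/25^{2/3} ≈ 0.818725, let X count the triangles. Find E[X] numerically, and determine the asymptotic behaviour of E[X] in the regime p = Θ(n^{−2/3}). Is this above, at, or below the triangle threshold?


Number of potential triangles: C(25, 3) = 2300.
Each occurs with probability p³ ≈ (0.818725)³ ≈ 5.48800000e-01.
By linearity: E[X] = C(25, 3)·p³ ≈ 2300 · 5.48800000e-01 ≈ 1262.240000.
Since α = 2/3 < 1, p = c/n^{2/3} ≫ 1/n is above the triangle threshold p ~ 1/n. Asymptotically E[X] ~ (c³/6)·n^{3(1−α)} = (7³/6)·n^{1} → ∞; triangles are abundant w.h.p.

E[X] ≈ 1262.240000; in regime p = Θ(1/n^{2/3}) E[X] diverges (above the triangle threshold p ~ 1/n).


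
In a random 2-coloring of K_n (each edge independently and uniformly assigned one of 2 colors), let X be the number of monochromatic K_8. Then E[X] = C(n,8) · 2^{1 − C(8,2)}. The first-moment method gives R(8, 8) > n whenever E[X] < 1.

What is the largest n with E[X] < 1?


We need C(n, 8) · 2^{1 − 28} < 1, i.e. C(n, 8) < 2^{28 − 1} = 134217728.
Check values of n near the boundary:
  n = 40: C(40, 8) = 76904685; 76904685 < 134217728? YES
  n = 41: C(41, 8) = 95548245; 95548245 < 134217728? YES
  n = 42: C(42, 8) = 118030185; 118030185 < 134217728? YES
  n = 43: C(43, 8) = 145008513; 145008513 < 134217728? NO
  n = 44: C(44, 8) = 177232627; 177232627 < 134217728? NO
  n = 45: C(45, 8) = 215553195; 215553195 < 134217728? NO
The largest n with C(n, 8) < 134217728 is n = 42 (where E[X] = 118030185/134217728 ≈ 0.8793934). Hence R(8, 8) > 42, i.e. R(8, 8) ≥ 43.

Largest n = 42; hence R(8, 8) > 42.


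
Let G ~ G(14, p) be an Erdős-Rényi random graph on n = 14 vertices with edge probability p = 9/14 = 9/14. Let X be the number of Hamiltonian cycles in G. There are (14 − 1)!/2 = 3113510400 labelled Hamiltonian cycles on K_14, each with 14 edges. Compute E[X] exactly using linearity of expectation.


K_14 has (14 − 1)!/2 = 3113510400 labelled Hamiltonian cycles.
For each such Hamiltonian cycle H, let X_H = 1 if all 14 edges of H are present in G. Then P[X_H = 1] = p^{14} = (9/14)^{14} = 22876792454961/11112006825558016.
Summing the indicators: E[X] = Σ_H E[X_H] = 3113510400 · p^{14} = 3113510400 · 22876792454961/11112006825558016 = 19873641525435994725/3100448333024.
Numerically: E[X] ≈ 6.41e+06.

E[X] = 3113510400 · (9/14)^{14} = 19873641525435994725/3100448333024 ≈ 6.41e+06.


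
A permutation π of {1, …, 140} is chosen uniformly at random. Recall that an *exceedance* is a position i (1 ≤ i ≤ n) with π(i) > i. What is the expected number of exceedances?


Write X = Σ_{i=1}^{140} X_i, where X_i = 1_{π(i) > i}.
For each fixed i, π(i) is uniform over {1, …, 140} (marginal of a uniform permutation), so P[π(i) > i] = (n − i)/n. Summing: Σ_{i=1}^{140} (n − i)/n = (0 + 1 + … + 139)/140 = 140(140 − 1)/(2·140) = (140 − 1)/2.
Hence E[X] = Σ_{i=1}^{140} (140 − i)/140 = 139/2 ≈ 69.500.

E[X] = 139/2 = 69.500.


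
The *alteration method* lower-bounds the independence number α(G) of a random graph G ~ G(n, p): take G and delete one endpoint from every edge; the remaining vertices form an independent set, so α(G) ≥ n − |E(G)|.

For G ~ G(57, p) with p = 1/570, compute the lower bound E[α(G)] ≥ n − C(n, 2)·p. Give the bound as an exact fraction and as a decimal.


E[|E(G)|] = C(57, 2)·p = 1596 · (1/570) = 14/5.
E[α(G)] ≥ n − E[|E(G)|] = 57 − 14/5 = 271/5.
Numerically: ≈ 54.200.
(This is only a lower bound; the true E[α(G)] may be larger.)

E[α(G)] ≥ 271/5 ≈ 54.200.


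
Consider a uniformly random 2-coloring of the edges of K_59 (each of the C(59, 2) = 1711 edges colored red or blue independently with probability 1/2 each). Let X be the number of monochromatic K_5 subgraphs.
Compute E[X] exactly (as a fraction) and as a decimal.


Let X = Σ_S X_S over the C(59, 5) = 5006386 subsets S of size 5, where X_S = 1 if the K_5 on S is monochromatic.
For a fixed S, the K_5 on S has C(5, 2) = 10 edges. P[all 10 edges red] = (1/2)^10, and likewise for blue, so P[monochromatic] = 2·(1/2)^10 = 2^{1 − 10} = 1/512.
By linearity: E[X] = C(59, 5) · 2^{1 − 10} = 5006386 · 1/512 = 2503193/256.
Numerically: E[X] ≈ 9778.09766.

E[X] = C(59,5)·2^(1−C(5,2)) = 2503193/256 ≈ 9778.09766.


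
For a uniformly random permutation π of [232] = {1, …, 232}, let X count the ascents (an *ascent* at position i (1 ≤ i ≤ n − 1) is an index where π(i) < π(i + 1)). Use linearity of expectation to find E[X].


Write X = Σ X_I over i = 1, …, 231, with X_I the indicator of one ascent.
There are 231 indicators.
For each fixed i, the pair (π(i), π(i+1)) is a uniformly random ordered pair of distinct values from {1, …, 232}; by symmetry P[π(i) < π(i+1)] = 1/2.
By linearity: E[X] = 231 · (1/2) = (232 − 1) · (1/2) = 231/2 ≈ 115.500000.

E[X] = 231/2 = 115.500000.


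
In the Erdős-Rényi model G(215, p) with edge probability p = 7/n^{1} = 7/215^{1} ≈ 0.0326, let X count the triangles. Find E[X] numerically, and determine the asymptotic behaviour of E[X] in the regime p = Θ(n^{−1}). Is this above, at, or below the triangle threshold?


Number of potential triangles: C(215, 3) = 1633355.
Each occurs with probability p³ ≈ (0.0326)³ ≈ 3.45127e-05.
By linearity: E[X] = C(215, 3)·p³ ≈ 1633355 · 3.45127e-05 ≈ 56.371.
Here α = 1, so p = 7/n is exactly at the triangle threshold p ~ 1/n. Asymptotically E[X] → c³/6 = 7³/6 = 343/6 ≈ 57.167, a bounded constant. In this regime the triangle count is asymptotically Poisson(c³/6).

E[X] ≈ 56.371; in regime p = Θ(1/n^{1}) E[X] stays bounded (at the triangle threshold p ~ 1/n).


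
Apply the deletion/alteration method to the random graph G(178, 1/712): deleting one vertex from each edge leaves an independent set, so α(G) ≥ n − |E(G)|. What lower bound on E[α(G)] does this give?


E[|E(G)|] = C(178, 2)·p = 15753 · (1/712) = 177/8.
E[α(G)] ≥ n − E[|E(G)|] = 178 − 177/8 = 1247/8.
Numerically: ≈ 155.875.
(This is only a lower bound; the true E[α(G)] may be larger.)

E[α(G)] ≥ 1247/8 ≈ 155.875.


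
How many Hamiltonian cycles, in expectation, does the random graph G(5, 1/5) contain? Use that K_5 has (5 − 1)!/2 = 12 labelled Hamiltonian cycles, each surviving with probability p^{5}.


K_5 has (5 − 1)!/2 = 12 labelled Hamiltonian cycles.
For each such Hamiltonian cycle H, let X_H = 1 if all 5 edges of H are present in G. Then P[X_H = 1] = p^{5} = (1/5)^{5} = 1/3125.
Summing the indicators: E[X] = Σ_H E[X_H] = 12 · p^{5} = 12 · 1/3125 = 12/3125.
Numerically: E[X] ≈ 0.00384.

E[X] = 12 · (1/5)^{5} = 12/3125 ≈ 0.00384.


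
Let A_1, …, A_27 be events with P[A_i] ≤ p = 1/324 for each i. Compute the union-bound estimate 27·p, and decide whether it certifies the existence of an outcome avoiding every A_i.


Union bound: P[∪_{i=1}^{27} A_i] ≤ Σ_i P[A_i] ≤ 27·p = 27·(1/324) = 1/12.
Numerically: 1/12 ≈ 0.08333.
Is 1/12 < 1? YES.
Since P[∪ A_i] ≤ 1/12 < 1, the complement has P[∩ A_i^c] ≥ 1 − 1/12 = 11/12 > 0, so some outcome avoids every A_i.

27·p = 1/12 ≈ 0.08333; existence CERTIFIED by the union bound.


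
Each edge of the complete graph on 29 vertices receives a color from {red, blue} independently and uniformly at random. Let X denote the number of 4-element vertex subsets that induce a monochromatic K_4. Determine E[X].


Let X = Σ_S X_S over the C(29, 4) = 23751 subsets S of size 4, where X_S = 1 if the K_4 on S is monochromatic.
For a fixed S, the K_4 on S has C(4, 2) = 6 edges. P[all 6 edges red] = (1/2)^6, and likewise for blue, so P[monochromatic] = 2·(1/2)^6 = 2^{1 − 6} = 1/32.
By linearity of expectation: E[X] = C(29, 4) · 2^{1 − 6} = 23751 · 1/32 = 23751/32.
Numerically: E[X] ≈ 742.2188.

E[X] = C(29,4)·2^(1−C(4,2)) = 23751/32 ≈ 742.2188.


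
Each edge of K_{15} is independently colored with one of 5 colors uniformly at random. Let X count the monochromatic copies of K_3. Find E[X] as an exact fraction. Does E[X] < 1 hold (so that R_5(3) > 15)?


E[X] = C(15, 3) · 5^{1 − 3} = 455 · 5^{−2} = 455/25.
As a reduced fraction: E[X] = 91/5 ≈ 18.2000.
Is E[X] < 1? NO.
Since E[X] ≥ 1, the first-moment bound is inconclusive at n = 15; it does NOT by itself certify R_5(3) > 15.

E[X] = 91/5 ≈ 18.2000; E[X] ≥ 1; first-moment method inconclusive here.


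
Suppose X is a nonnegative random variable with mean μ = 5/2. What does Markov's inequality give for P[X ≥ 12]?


μ = E[X] = 5/2, a = 12.
Markov: P[X ≥ 12] ≤ μ/a = (5/2)/12 = 5/24.
Numerically: ≈ 0.2083.
(Since a = 12 > μ = 2.5000, the bound 5/24 is < 1 and informative.)

P[X ≥ 12] ≤ 5/24 ≈ 0.2083.


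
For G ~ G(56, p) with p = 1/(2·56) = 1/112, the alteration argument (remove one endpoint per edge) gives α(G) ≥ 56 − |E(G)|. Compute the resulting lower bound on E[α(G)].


E[|E(G)|] = C(56, 2)·p = 1540 · (1/112) = 55/4.
E[α(G)] ≥ n − E[|E(G)|] = 56 − 55/4 = 169/4.
Numerically: ≈ 42.25000.
(This is only a lower bound; the true E[α(G)] may be larger.)

E[α(G)] ≥ 169/4 ≈ 42.25000.


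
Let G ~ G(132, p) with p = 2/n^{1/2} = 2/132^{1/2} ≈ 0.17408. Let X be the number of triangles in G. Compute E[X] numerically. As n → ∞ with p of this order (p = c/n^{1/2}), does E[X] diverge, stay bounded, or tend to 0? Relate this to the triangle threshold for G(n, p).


Number of potential triangles: C(132, 3) = 374660.
Each occurs with probability p³ ≈ (0.17408)³ ≈ 5.2750805e-03.
By linearity: E[X] = C(132, 3)·p³ ≈ 374660 · 5.2750805e-03 ≈ 1976.36165.
Since α = 1/2 < 1, p = c/n^{1/2} ≫ 1/n is above the triangle threshold p ~ 1/n. Asymptotically E[X] ~ (c³/6)·n^{3(1−α)} = (2³/6)·n^{1.5} → ∞; triangles are abundant w.h.p.

E[X] ≈ 1976.36165; in regime p = Θ(1/n^{1/2}) E[X] diverges (above the triangle threshold p ~ 1/n).


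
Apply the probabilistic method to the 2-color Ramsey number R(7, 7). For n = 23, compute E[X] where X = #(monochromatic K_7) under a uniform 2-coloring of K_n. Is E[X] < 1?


E[X] = C(23, 7) · 2^{1 − 21} = 245157 · 2^{−20} = 245157/1048576.
As a reduced fraction: E[X] = 245157/1048576 ≈ 0.233800.
Is E[X] < 1? YES.
Since E[X] < 1, there exists a 2-coloring of K_{23} with no monochromatic K_7; hence R(7, 7) > 23.

E[X] = 245157/1048576 ≈ 0.233800; E[X] < 1, so R(7, 7) > 23.


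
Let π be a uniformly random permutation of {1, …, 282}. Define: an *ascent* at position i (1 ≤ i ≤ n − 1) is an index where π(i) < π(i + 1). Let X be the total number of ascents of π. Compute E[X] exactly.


Write X = Σ X_I over i = 1, …, 281, with X_I the indicator of one ascent.
There are 281 indicators.
For each fixed i, the pair (π(i), π(i+1)) is a uniformly random ordered pair of distinct values from {1, …, 282}; by symmetry P[π(i) < π(i+1)] = 1/2.
By linearity: E[X] = 281 · (1/2) = (282 − 1) · (1/2) = 281/2 ≈ 140.5000.

E[X] = 281/2 = 140.5000.


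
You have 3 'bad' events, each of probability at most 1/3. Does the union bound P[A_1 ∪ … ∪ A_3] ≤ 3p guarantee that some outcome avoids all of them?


Union bound: P[∪_{i=1}^{3} A_i] ≤ Σ_i P[A_i] ≤ 3·p = 3·(1/3) = 1.
Numerically: 1 ≈ 1.0000.
Is 1 < 1? NO.
Since the bound 1 is ≥ 1, the union bound is uninformative here; it does NOT by itself certify existence.

3·p = 1 ≈ 1.0000; existence NOT certified by the union bound.


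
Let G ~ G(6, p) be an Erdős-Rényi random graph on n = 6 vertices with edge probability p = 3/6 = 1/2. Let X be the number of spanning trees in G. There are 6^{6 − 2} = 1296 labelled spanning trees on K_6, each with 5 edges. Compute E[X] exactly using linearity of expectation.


K_6 has 6^{6 − 2} = 1296 labelled spanning trees.
For each such spanning tree H, let X_H = 1 if all 5 edges of H are present in G. Then P[X_H = 1] = p^{5} = (1/2)^{5} = 1/32.
By linearity: E[X] = Σ_H E[X_H] = 1296 · p^{5} = 1296 · 1/32 = 81/2.
Numerically: E[X] ≈ 40.5.

E[X] = 1296 · (1/2)^{5} = 81/2 ≈ 40.5.


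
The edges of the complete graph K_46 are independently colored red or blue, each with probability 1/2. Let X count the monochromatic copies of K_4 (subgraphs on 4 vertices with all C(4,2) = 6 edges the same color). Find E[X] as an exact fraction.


Let X = Σ_S X_S over the C(46, 4) = 163185 subsets S of size 4, where X_S = 1 if the K_4 on S is monochromatic.
For a fixed S, the K_4 on S has C(4, 2) = 6 edges. P[all 6 edges red] = (1/2)^6, and likewise for blue, so P[monochromatic] = 2·(1/2)^6 = 2^{1 − 6} = 1/32.
By linearity of expectation: E[X] = C(46, 4) · 2^{1 − 6} = 163185 · 1/32 = 163185/32.
Numerically: E[X] ≈ 5099.531250.

E[X] = C(46,4)·2^(1−C(4,2)) = 163185/32 ≈ 5099.531250.


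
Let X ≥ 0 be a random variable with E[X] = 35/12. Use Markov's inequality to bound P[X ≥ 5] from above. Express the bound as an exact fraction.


μ = E[X] = 35/12, a = 5.
Markov: P[X ≥ 5] ≤ μ/a = (35/12)/5 = 7/12.
Numerically: ≈ 0.58333.
(Since a = 5 > μ = 2.91667, the bound 7/12 is < 1 and informative.)

P[X ≥ 5] ≤ 7/12 ≈ 0.58333.


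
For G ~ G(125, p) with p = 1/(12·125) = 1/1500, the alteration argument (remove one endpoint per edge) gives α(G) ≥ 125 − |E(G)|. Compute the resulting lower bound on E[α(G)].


E[|E(G)|] = C(125, 2)·p = 7750 · (1/1500) = 31/6.
E[α(G)] ≥ n − E[|E(G)|] = 125 − 31/6 = 719/6.
Numerically: ≈ 119.83333.
(This is only a lower bound; the true E[α(G)] may be larger.)

E[α(G)] ≥ 719/6 ≈ 119.83333.


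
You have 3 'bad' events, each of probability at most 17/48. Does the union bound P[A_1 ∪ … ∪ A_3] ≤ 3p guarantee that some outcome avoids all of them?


Union bound: P[∪_{i=1}^{3} A_i] ≤ Σ_i P[A_i] ≤ 3·p = 3·(17/48) = 17/16.
Numerically: 17/16 ≈ 1.06250.
Is 17/16 < 1? NO.
Since the bound 17/16 is ≥ 1, the union bound is uninformative here; it does NOT by itself certify existence.

3·p = 17/16 ≈ 1.06250; existence NOT certified by the union bound.


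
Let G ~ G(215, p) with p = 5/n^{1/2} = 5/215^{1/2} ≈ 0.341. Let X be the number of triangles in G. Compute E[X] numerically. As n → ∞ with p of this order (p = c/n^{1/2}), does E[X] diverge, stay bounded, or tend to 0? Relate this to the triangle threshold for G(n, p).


Number of potential triangles: C(215, 3) = 1633355.
Each occurs with probability p³ ≈ (0.341)³ ≈ 3.965083e-02.
By linearity: E[X] = C(215, 3)·p³ ≈ 1633355 · 3.965083e-02 ≈ 64763.8875.
Since α = 1/2 < 1, p = c/n^{1/2} ≫ 1/n is above the triangle threshold p ~ 1/n. Asymptotically E[X] ~ (c³/6)·n^{3(1−α)} = (5³/6)·n^{1.5} → ∞; triangles are abundant w.h.p.

E[X] ≈ 64763.8875; in regime p = Θ(1/n^{1/2}) E[X] diverges (above the triangle threshold p ~ 1/n).


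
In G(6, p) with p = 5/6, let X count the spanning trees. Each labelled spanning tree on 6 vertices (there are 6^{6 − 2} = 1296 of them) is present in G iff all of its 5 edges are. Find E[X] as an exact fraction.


K_6 has 6^{6 − 2} = 1296 labelled spanning trees.
For each such spanning tree H, let X_H = 1 if all 5 edges of H are present in G. Then P[X_H = 1] = p^{5} = (5/6)^{5} = 3125/7776.
Summing the indicators: E[X] = Σ_H E[X_H] = 1296 · p^{5} = 1296 · 3125/7776 = 3125/6.
Numerically: E[X] ≈ 521.

E[X] = 1296 · (5/6)^{5} = 3125/6 ≈ 521.


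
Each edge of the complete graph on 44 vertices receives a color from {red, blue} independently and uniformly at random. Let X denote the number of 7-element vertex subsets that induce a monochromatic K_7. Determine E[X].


Let X = Σ_S X_S over the C(44, 7) = 38320568 subsets S of size 7, where X_S = 1 if the K_7 on S is monochromatic.
For a fixed S, the K_7 on S has C(7, 2) = 21 edges. P[all 21 edges red] = (1/2)^21, and likewise for blue, so P[monochromatic] = 2·(1/2)^21 = 2^{1 − 21} = 1/1048576.
By linearity of expectation: E[X] = C(44, 7) · 2^{1 − 21} = 38320568 · 1/1048576 = 4790071/131072.
Numerically: E[X] ≈ 36.5453.

E[X] = C(44,7)·2^(1−C(7,2)) = 4790071/131072 ≈ 36.5453.


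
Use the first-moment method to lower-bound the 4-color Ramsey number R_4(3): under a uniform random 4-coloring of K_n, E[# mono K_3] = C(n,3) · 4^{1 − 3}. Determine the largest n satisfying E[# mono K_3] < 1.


We need C(n, 3) · 4^{1 − 3} < 1, i.e. C(n, 3) < 4^{3 − 1} = 16.
Check values of n near the boundary:
  n = 4: C(4, 3) = 4; 4 < 16? YES
  n = 5: C(5, 3) = 10; 10 < 16? YES
  n = 6: C(6, 3) = 20; 20 < 16? NO
  n = 7: C(7, 3) = 35; 35 < 16? NO
The largest n with C(n, 3) < 16 is n = 5 (where E[X] = 5/8 ≈ 0.62500). Hence R_4(3) > 5, i.e. R_4(3) ≥ 6.

Largest n = 5; hence R_4(3) > 5.


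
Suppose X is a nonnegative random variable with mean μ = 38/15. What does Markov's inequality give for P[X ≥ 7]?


μ = E[X] = 38/15, a = 7.
Markov: P[X ≥ 7] ≤ μ/a = (38/15)/7 = 38/105.
Numerically: ≈ 0.361905.
(Since a = 7 > μ = 2.533333, the bound 38/105 is < 1 and informative.)

P[X ≥ 7] ≤ 38/105 ≈ 0.361905.


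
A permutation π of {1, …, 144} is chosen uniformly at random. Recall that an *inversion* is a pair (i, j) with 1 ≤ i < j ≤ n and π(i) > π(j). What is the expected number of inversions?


Write X = Σ X_I over the C(144, 2) = 10296 pairs i < j, with X_I the indicator of one inversion.
There are 10296 indicators.
For each fixed pair i < j, the values π(i) and π(j) are two distinct elements of {1, …, 144} in uniformly random order; by symmetry P[π(i) > π(j)] = 1/2.
By linearity: E[X] = 10296 · (1/2) = C(144, 2) · (1/2) = 10296/2 = 5148 ≈ 5148.000.

E[X] = 5148 = 5148.000.


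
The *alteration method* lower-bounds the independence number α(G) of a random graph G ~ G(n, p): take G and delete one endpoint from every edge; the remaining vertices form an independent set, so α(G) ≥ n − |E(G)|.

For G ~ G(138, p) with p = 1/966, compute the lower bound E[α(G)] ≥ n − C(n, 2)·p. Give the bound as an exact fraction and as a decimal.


E[|E(G)|] = C(138, 2)·p = 9453 · (1/966) = 137/14.
E[α(G)] ≥ n − E[|E(G)|] = 138 − 137/14 = 1795/14.
Numerically: ≈ 128.2143.
(This is only a lower bound; the true E[α(G)] may be larger.)

E[α(G)] ≥ 1795/14 ≈ 128.2143.


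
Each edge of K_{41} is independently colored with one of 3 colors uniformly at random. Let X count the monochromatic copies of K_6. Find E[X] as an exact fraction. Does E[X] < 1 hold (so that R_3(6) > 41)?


E[X] = C(41, 6) · 3^{1 − 15} = 4496388 · 3^{−14} = 4496388/4782969.
As a reduced fraction: E[X] = 1498796/1594323 ≈ 0.9400830.
Is E[X] < 1? YES.
Since E[X] < 1, there exists a 3-coloring of K_{41} with no monochromatic K_6; hence R_3(6) > 41.

E[X] = 1498796/1594323 ≈ 0.9400830; E[X] < 1, so R_3(6) > 41.


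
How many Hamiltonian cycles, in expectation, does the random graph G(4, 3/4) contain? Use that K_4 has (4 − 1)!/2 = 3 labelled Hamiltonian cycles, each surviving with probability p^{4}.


K_4 has (4 − 1)!/2 = 3 labelled Hamiltonian cycles.
For each such Hamiltonian cycle H, let X_H = 1 if all 4 edges of H are present in G. Then P[X_H = 1] = p^{4} = (3/4)^{4} = 81/256.
Summing the indicators: E[X] = Σ_H E[X_H] = 3 · p^{4} = 3 · 81/256 = 243/256.
Numerically: E[X] ≈ 0.949219.

E[X] = 3 · (3/4)^{4} = 243/256 ≈ 0.949219.


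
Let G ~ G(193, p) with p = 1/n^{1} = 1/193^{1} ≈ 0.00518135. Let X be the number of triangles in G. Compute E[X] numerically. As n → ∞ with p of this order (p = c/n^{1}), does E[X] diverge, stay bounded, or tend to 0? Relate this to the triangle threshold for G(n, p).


Number of potential triangles: C(193, 3) = 1179616.
Each occurs with probability p³ ≈ (0.00518135)³ ≈ 1.39100302e-07.
By linearity: E[X] = C(193, 3)·p³ ≈ 1179616 · 1.39100302e-07 ≈ 0.164085.
Here α = 1, so p = 1/n is exactly at the triangle threshold p ~ 1/n. Asymptotically E[X] → c³/6 = 1³/6 = 1/6 ≈ 0.166667, a bounded constant. In this regime the triangle count is asymptotically Poisson(c³/6).

E[X] ≈ 0.164085; in regime p = Θ(1/n^{1}) E[X] stays bounded (at the triangle threshold p ~ 1/n).


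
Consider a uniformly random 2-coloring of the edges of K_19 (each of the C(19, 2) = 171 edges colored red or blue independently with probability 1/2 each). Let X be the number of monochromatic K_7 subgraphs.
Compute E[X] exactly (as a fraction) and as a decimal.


Let X = Σ_S X_S over the C(19, 7) = 50388 subsets S of size 7, where X_S = 1 if the K_7 on S is monochromatic.
For a fixed S, the K_7 on S has C(7, 2) = 21 edges. P[all 21 edges red] = (1/2)^21, and likewise for blue, so P[monochromatic] = 2·(1/2)^21 = 2^{1 − 21} = 1/1048576.
Summing: E[X] = C(19, 7) · 2^{1 − 21} = 50388 · 1/1048576 = 12597/262144.
Numerically: E[X] ≈ 0.048.

E[X] = C(19,7)·2^(1−C(7,2)) = 12597/262144 ≈ 0.048.


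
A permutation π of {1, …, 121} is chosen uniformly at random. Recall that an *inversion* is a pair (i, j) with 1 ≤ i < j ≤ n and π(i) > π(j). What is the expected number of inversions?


Write X = Σ X_I over the C(121, 2) = 7260 pairs i < j, with X_I the indicator of one inversion.
There are 7260 indicators.
For each fixed pair i < j, the values π(i) and π(j) are two distinct elements of {1, …, 121} in uniformly random order; by symmetry P[π(i) > π(j)] = 1/2.
By linearity: E[X] = 7260 · (1/2) = C(121, 2) · (1/2) = 7260/2 = 3630 ≈ 3630.0000.

E[X] = 3630 = 3630.0000.


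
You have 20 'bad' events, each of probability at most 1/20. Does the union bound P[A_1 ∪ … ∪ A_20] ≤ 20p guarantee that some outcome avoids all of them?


Union bound: P[∪_{i=1}^{20} A_i] ≤ Σ_i P[A_i] ≤ 20·p = 20·(1/20) = 1.
Numerically: 1 ≈ 1.0000000.
Is 1 < 1? NO.
Since the bound 1 is ≥ 1, the union bound is uninformative here; it does NOT by itself certify existence.

20·p = 1 ≈ 1.0000000; existence NOT certified by the union bound.


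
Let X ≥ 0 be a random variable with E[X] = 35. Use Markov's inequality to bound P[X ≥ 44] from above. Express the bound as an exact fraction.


μ = E[X] = 35, a = 44.
Markov: P[X ≥ 44] ≤ μ/a = (35)/44 = 35/44.
Numerically: ≈ 0.795455.
(Since a = 44 > μ = 35.000000, the bound 35/44 is < 1 and informative.)

P[X ≥ 44] ≤ 35/44 ≈ 0.795455.


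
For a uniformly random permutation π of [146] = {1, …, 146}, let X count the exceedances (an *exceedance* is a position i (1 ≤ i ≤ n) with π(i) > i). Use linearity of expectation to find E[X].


Write X = Σ_{i=1}^{146} X_i, where X_i = 1_{π(i) > i}.
For each fixed i, π(i) is uniform over {1, …, 146} (marginal of a uniform permutation), so P[π(i) > i] = (n − i)/n. Summing: Σ_{i=1}^{146} (n − i)/n = (0 + 1 + … + 145)/146 = 146(146 − 1)/(2·146) = (146 − 1)/2.
Hence E[X] = Σ_{i=1}^{146} (146 − i)/146 = 145/2 ≈ 72.50000.

E[X] = 145/2 = 72.50000.


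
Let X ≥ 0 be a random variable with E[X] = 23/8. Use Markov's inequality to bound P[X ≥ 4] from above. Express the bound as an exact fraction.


μ = E[X] = 23/8, a = 4.
Markov: P[X ≥ 4] ≤ μ/a = (23/8)/4 = 23/32.
Numerically: ≈ 0.719.
(Since a = 4 > μ = 2.875, the bound 23/32 is < 1 and informative.)

P[X ≥ 4] ≤ 23/32 ≈ 0.719.


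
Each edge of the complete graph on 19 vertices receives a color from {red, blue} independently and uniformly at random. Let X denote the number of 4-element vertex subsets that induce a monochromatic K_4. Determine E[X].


Let X = Σ_S X_S over the C(19, 4) = 3876 subsets S of size 4, where X_S = 1 if the K_4 on S is monochromatic.
For a fixed S, the K_4 on S has C(4, 2) = 6 edges. P[all 6 edges red] = (1/2)^6, and likewise for blue, so P[monochromatic] = 2·(1/2)^6 = 2^{1 − 6} = 1/32.
Summing: E[X] = C(19, 4) · 2^{1 − 6} = 3876 · 1/32 = 969/8.
Numerically: E[X] ≈ 121.125.

E[X] = C(19,4)·2^(1−C(4,2)) = 969/8 ≈ 121.125.


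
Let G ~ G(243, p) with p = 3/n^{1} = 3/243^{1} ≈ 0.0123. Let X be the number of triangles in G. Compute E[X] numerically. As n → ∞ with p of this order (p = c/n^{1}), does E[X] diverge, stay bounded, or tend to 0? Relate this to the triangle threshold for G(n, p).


Number of potential triangles: C(243, 3) = 2362041.
Each occurs with probability p³ ≈ (0.0123)³ ≈ 1.88168e-06.
By linearity: E[X] = C(243, 3)·p³ ≈ 2362041 · 1.88168e-06 ≈ 4.445.
Here α = 1, so p = 3/n is exactly at the triangle threshold p ~ 1/n. Asymptotically E[X] → c³/6 = 3³/6 = 9/2 ≈ 4.500, a bounded constant. In this regime the triangle count is asymptotically Poisson(c³/6).

E[X] ≈ 4.445; in regime p = Θ(1/n^{1}) E[X] stays bounded (at the triangle threshold p ~ 1/n).


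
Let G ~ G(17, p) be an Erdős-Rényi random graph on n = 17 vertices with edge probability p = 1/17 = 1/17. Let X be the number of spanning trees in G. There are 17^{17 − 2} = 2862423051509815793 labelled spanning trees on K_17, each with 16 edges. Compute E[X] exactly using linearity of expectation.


K_17 has 17^{17 − 2} = 2862423051509815793 labelled spanning trees.
For each such spanning tree H, let X_H = 1 if all 16 edges of H are present in G. Then P[X_H = 1] = p^{16} = (1/17)^{16} = 1/48661191875666868481.
By linearity: E[X] = Σ_H E[X_H] = 2862423051509815793 · p^{16} = 2862423051509815793 · 1/48661191875666868481 = 1/17.
Numerically: E[X] ≈ 0.05882.

E[X] = 2862423051509815793 · (1/17)^{16} = 1/17 ≈ 0.05882.


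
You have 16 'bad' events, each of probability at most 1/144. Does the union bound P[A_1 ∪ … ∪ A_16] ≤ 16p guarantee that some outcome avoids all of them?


Union bound: P[∪_{i=1}^{16} A_i] ≤ Σ_i P[A_i] ≤ 16·p = 16·(1/144) = 1/9.
Numerically: 1/9 ≈ 0.111.
Is 1/9 < 1? YES.
Since P[∪ A_i] ≤ 1/9 < 1, the complement has P[∩ A_i^c] ≥ 1 − 1/9 = 8/9 > 0, so some outcome avoids every A_i.

16·p = 1/9 ≈ 0.111; existence CERTIFIED by the union bound.


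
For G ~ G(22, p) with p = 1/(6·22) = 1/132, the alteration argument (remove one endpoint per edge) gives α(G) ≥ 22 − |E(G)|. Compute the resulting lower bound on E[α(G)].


E[|E(G)|] = C(22, 2)·p = 231 · (1/132) = 7/4.
E[α(G)] ≥ n − E[|E(G)|] = 22 − 7/4 = 81/4.
Numerically: ≈ 20.250.
(This is only a lower bound; the true E[α(G)] may be larger.)

E[α(G)] ≥ 81/4 ≈ 20.250.


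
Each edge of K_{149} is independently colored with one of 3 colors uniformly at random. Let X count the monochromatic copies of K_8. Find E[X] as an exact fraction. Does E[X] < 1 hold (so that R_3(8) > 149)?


E[X] = C(149, 8) · 3^{1 − 28} = 4976826800946 · 3^{−27} = 4976826800946/7625597484987.
As a reduced fraction: E[X] = 1658942266982/2541865828329 ≈ 0.6526.
Is E[X] < 1? YES.
Since E[X] < 1, there exists a 3-coloring of K_{149} with no monochromatic K_8; hence R_3(8) > 149.

E[X] = 1658942266982/2541865828329 ≈ 0.6526; E[X] < 1, so R_3(8) > 149.


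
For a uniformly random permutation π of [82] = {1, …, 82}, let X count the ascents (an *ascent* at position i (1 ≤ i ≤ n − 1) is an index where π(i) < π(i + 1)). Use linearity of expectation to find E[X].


Write X = Σ X_I over i = 1, …, 81, with X_I the indicator of one ascent.
There are 81 indicators.
For each fixed i, the pair (π(i), π(i+1)) is a uniformly random ordered pair of distinct values from {1, …, 82}; by symmetry P[π(i) < π(i+1)] = 1/2.
By linearity: E[X] = 81 · (1/2) = (82 − 1) · (1/2) = 81/2 ≈ 40.5000.

E[X] = 81/2 = 40.5000.


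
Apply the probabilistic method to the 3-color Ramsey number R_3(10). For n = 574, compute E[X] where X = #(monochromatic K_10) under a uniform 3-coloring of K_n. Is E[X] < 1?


E[X] = C(574, 10) · 3^{1 − 45} = 988824035203816502691 · 3^{−44} = 988824035203816502691/984770902183611232881.
As a reduced fraction: E[X] = 109869337244868500299/109418989131512359209 ≈ 1.004116.
Is E[X] < 1? NO.
Since E[X] ≥ 1, the first-moment bound is inconclusive at n = 574; it does NOT by itself certify R_3(10) > 574.

E[X] = 109869337244868500299/109418989131512359209 ≈ 1.004116; E[X] ≥ 1; first-moment method inconclusive here.


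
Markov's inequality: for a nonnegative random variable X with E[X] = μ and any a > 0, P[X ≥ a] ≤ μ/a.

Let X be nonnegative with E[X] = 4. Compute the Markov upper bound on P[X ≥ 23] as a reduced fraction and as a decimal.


μ = E[X] = 4, a = 23.
Markov: P[X ≥ 23] ≤ μ/a = (4)/23 = 4/23.
Numerically: ≈ 0.17391.
(Since a = 23 > μ = 4.00000, the bound 4/23 is < 1 and informative.)

P[X ≥ 23] ≤ 4/23 ≈ 0.17391.


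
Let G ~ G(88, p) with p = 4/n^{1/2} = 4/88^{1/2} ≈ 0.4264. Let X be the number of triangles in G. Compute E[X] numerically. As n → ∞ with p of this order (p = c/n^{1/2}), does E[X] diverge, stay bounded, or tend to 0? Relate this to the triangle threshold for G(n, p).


Number of potential triangles: C(88, 3) = 109736.
Each occurs with probability p³ ≈ (0.4264)³ ≈ 7.7527533e-02.
By linearity: E[X] = C(88, 3)·p³ ≈ 109736 · 7.7527533e-02 ≈ 8507.56139.
Since α = 1/2 < 1, p = c/n^{1/2} ≫ 1/n is above the triangle threshold p ~ 1/n. Asymptotically E[X] ~ (c³/6)·n^{3(1−α)} = (4³/6)·n^{1.5} → ∞; triangles are abundant w.h.p.

E[X] ≈ 8507.56139; in regime p = Θ(1/n^{1/2}) E[X] diverges (above the triangle threshold p ~ 1/n).


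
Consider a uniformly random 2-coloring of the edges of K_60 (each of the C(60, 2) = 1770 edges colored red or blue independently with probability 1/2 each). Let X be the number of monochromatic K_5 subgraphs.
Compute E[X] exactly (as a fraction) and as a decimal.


Let X = Σ_S X_S over the C(60, 5) = 5461512 subsets S of size 5, where X_S = 1 if the K_5 on S is monochromatic.
For a fixed S, the K_5 on S has C(5, 2) = 10 edges. P[all 10 edges red] = (1/2)^10, and likewise for blue, so P[monochromatic] = 2·(1/2)^10 = 2^{1 − 10} = 1/512.
By linearity of expectation: E[X] = C(60, 5) · 2^{1 − 10} = 5461512 · 1/512 = 682689/64.
Numerically: E[X] ≈ 10667.0156.

E[X] = C(60,5)·2^(1−C(5,2)) = 682689/64 ≈ 10667.0156.


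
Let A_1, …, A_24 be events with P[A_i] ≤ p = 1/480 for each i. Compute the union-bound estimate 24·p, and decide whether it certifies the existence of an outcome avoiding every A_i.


Union bound: P[∪_{i=1}^{24} A_i] ≤ Σ_i P[A_i] ≤ 24·p = 24·(1/480) = 1/20.
Numerically: 1/20 ≈ 0.05000.
Is 1/20 < 1? YES.
Since P[∪ A_i] ≤ 1/20 < 1, the complement has P[∩ A_i^c] ≥ 1 − 1/20 = 19/20 > 0, so some outcome avoids every A_i.

24·p = 1/20 ≈ 0.05000; existence CERTIFIED by the union bound.


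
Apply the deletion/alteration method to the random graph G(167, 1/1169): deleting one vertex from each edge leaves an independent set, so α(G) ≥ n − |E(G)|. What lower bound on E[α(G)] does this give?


E[|E(G)|] = C(167, 2)·p = 13861 · (1/1169) = 83/7.
E[α(G)] ≥ n − E[|E(G)|] = 167 − 83/7 = 1086/7.
Numerically: ≈ 155.143.
(This is only a lower bound; the true E[α(G)] may be larger.)

E[α(G)] ≥ 1086/7 ≈ 155.143.


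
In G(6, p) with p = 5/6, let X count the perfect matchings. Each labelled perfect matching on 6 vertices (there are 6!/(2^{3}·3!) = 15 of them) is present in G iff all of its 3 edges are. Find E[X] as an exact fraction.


K_6 has 6!/(2^{3}·3!) = 15 labelled perfect matchings.
For each such perfect matching H, let X_H = 1 if all 3 edges of H are present in G. Then P[X_H = 1] = p^{3} = (5/6)^{3} = 125/216.
By linearity: E[X] = Σ_H E[X_H] = 15 · p^{3} = 15 · 125/216 = 625/72.
Numerically: E[X] ≈ 8.68.

E[X] = 15 · (5/6)^{3} = 625/72 ≈ 8.68.


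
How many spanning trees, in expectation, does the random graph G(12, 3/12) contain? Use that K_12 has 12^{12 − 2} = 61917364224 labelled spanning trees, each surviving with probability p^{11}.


K_12 has 12^{12 − 2} = 61917364224 labelled spanning trees.
For each such spanning tree H, let X_H = 1 if all 11 edges of H are present in G. Then P[X_H = 1] = p^{11} = (1/4)^{11} = 1/4194304.
By linearity: E[X] = Σ_H E[X_H] = 61917364224 · p^{11} = 61917364224 · 1/4194304 = 59049/4.
Numerically: E[X] ≈ 14762.2.

E[X] = 61917364224 · (1/4)^{11} = 59049/4 ≈ 14762.2.


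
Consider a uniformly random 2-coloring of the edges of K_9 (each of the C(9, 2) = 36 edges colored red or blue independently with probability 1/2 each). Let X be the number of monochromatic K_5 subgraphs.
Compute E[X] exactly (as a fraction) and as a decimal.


Let X = Σ_S X_S over the C(9, 5) = 126 subsets S of size 5, where X_S = 1 if the K_5 on S is monochromatic.
For a fixed S, the K_5 on S has C(5, 2) = 10 edges. P[all 10 edges red] = (1/2)^10, and likewise for blue, so P[monochromatic] = 2·(1/2)^10 = 2^{1 − 10} = 1/512.
By linearity of expectation: E[X] = C(9, 5) · 2^{1 − 10} = 126 · 1/512 = 63/256.
Numerically: E[X] ≈ 0.24609.

E[X] = C(9,5)·2^(1−C(5,2)) = 63/256 ≈ 0.24609.


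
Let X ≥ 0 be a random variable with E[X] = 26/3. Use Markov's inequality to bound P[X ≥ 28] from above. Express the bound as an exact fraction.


μ = E[X] = 26/3, a = 28.
Markov: P[X ≥ 28] ≤ μ/a = (26/3)/28 = 13/42.
Numerically: ≈ 0.3095.
(Since a = 28 > μ = 8.6667, the bound 13/42 is < 1 and informative.)

P[X ≥ 28] ≤ 13/42 ≈ 0.3095.


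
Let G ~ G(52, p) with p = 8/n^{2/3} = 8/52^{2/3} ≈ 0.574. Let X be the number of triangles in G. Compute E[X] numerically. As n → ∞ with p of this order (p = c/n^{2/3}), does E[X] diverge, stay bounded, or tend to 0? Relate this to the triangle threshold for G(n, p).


Number of potential triangles: C(52, 3) = 22100.
Each occurs with probability p³ ≈ (0.574)³ ≈ 1.89349e-01.
By linearity: E[X] = C(52, 3)·p³ ≈ 22100 · 1.89349e-01 ≈ 4184.615.
Since α = 2/3 < 1, p = c/n^{2/3} ≫ 1/n is above the triangle threshold p ~ 1/n. Asymptotically E[X] ~ (c³/6)·n^{3(1−α)} = (8³/6)·n^{1} → ∞; triangles are abundant w.h.p.

E[X] ≈ 4184.615; in regime p = Θ(1/n^{2/3}) E[X] diverges (above the triangle threshold p ~ 1/n).


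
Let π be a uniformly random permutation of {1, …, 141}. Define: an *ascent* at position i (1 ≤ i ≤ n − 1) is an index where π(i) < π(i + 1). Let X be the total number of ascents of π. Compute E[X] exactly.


Write X = Σ X_I over i = 1, …, 140, with X_I the indicator of one ascent.
There are 140 indicators.
For each fixed i, the pair (π(i), π(i+1)) is a uniformly random ordered pair of distinct values from {1, …, 141}; by symmetry P[π(i) < π(i+1)] = 1/2.
By linearity: E[X] = 140 · (1/2) = (141 − 1) · (1/2) = 70 ≈ 70.000.

E[X] = 70 = 70.000.


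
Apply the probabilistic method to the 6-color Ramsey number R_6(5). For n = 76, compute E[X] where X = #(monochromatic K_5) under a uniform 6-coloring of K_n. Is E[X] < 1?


E[X] = C(76, 5) · 6^{1 − 10} = 18474840 · 6^{−9} = 18474840/10077696.
As a reduced fraction: E[X] = 256595/139968 ≈ 1.8332405.
Is E[X] < 1? NO.
Since E[X] ≥ 1, the first-moment bound is inconclusive at n = 76; it does NOT by itself certify R_6(5) > 76.

E[X] = 256595/139968 ≈ 1.8332405; E[X] ≥ 1; first-moment method inconclusive here.


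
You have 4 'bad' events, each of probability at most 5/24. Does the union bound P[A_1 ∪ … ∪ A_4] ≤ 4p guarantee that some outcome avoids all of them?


Union bound: P[∪_{i=1}^{4} A_i] ≤ Σ_i P[A_i] ≤ 4·p = 4·(5/24) = 5/6.
Numerically: 5/6 ≈ 0.833333.
Is 5/6 < 1? YES.
Since P[∪ A_i] ≤ 5/6 < 1, the complement has P[∩ A_i^c] ≥ 1 − 5/6 = 1/6 > 0, so some outcome avoids every A_i.

4·p = 5/6 ≈ 0.833333; existence CERTIFIED by the union bound.


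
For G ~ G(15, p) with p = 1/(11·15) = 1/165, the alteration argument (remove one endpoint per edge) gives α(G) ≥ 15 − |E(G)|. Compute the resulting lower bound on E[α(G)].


E[|E(G)|] = C(15, 2)·p = 105 · (1/165) = 7/11.
E[α(G)] ≥ n − E[|E(G)|] = 15 − 7/11 = 158/11.
Numerically: ≈ 14.36364.
(This is only a lower bound; the true E[α(G)] may be larger.)

E[α(G)] ≥ 158/11 ≈ 14.36364.


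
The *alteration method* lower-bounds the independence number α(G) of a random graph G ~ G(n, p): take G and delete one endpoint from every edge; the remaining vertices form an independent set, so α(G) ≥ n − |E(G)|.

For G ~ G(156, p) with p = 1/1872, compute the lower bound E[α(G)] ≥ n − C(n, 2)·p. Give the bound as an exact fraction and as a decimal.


E[|E(G)|] = C(156, 2)·p = 12090 · (1/1872) = 155/24.
E[α(G)] ≥ n − E[|E(G)|] = 156 − 155/24 = 3589/24.
Numerically: ≈ 149.541667.
(This is only a lower bound; the true E[α(G)] may be larger.)

E[α(G)] ≥ 3589/24 ≈ 149.541667.


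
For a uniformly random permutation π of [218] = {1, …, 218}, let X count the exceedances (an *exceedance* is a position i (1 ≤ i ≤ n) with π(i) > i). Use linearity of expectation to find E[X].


Write X = Σ_{i=1}^{218} X_i, where X_i = 1_{π(i) > i}.
For each fixed i, π(i) is uniform over {1, …, 218} (marginal of a uniform permutation), so P[π(i) > i] = (n − i)/n. Summing: Σ_{i=1}^{218} (n − i)/n = (0 + 1 + … + 217)/218 = 218(218 − 1)/(2·218) = (218 − 1)/2.
Hence E[X] = Σ_{i=1}^{218} (218 − i)/218 = 217/2 ≈ 108.500.

E[X] = 217/2 = 108.500.


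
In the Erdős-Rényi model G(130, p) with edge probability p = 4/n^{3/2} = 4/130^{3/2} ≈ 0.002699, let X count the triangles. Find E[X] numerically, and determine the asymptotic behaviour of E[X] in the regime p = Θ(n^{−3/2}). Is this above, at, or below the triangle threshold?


Number of potential triangles: C(130, 3) = 357760.
Each occurs with probability p³ ≈ (0.002699)³ ≈ 1.965327e-08.
By linearity: E[X] = C(130, 3)·p³ ≈ 357760 · 1.965327e-08 ≈ 0.0070.
Since α = 3/2 > 1, p = c/n^{3/2} = o(1/n) is below the triangle threshold p ~ 1/n. Asymptotically E[X] ~ (c³/6)·n^{3(1−α)} = (4³/6)·n^{-1.5} → 0, so by Markov's inequality G has no triangles w.h.p.

E[X] ≈ 0.0070; in regime p = Θ(1/n^{3/2}) E[X] tends to 0 (below the triangle threshold p ~ 1/n).


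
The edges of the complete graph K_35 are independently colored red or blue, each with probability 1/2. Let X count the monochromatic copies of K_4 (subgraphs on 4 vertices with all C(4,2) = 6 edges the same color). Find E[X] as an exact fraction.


Let X = Σ_S X_S over the C(35, 4) = 52360 subsets S of size 4, where X_S = 1 if the K_4 on S is monochromatic.
For a fixed S, the K_4 on S has C(4, 2) = 6 edges. P[all 6 edges red] = (1/2)^6, and likewise for blue, so P[monochromatic] = 2·(1/2)^6 = 2^{1 − 6} = 1/32.
By linearity: E[X] = C(35, 4) · 2^{1 − 6} = 52360 · 1/32 = 6545/4.
Numerically: E[X] ≈ 1636.250000.

E[X] = C(35,4)·2^(1−C(4,2)) = 6545/4 ≈ 1636.250000.


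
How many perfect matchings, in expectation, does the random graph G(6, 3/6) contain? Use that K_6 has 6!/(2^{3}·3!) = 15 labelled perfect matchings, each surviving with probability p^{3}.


K_6 has 6!/(2^{3}·3!) = 15 labelled perfect matchings.
For each such perfect matching H, let X_H = 1 if all 3 edges of H are present in G. Then P[X_H = 1] = p^{3} = (1/2)^{3} = 1/8.
Summing the indicators: E[X] = Σ_H E[X_H] = 15 · p^{3} = 15 · 1/8 = 15/8.
Numerically: E[X] ≈ 1.875.

E[X] = 15 · (1/2)^{3} = 15/8 ≈ 1.875.


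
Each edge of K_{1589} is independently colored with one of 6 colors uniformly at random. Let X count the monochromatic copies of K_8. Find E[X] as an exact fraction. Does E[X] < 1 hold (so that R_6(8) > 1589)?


E[X] = C(1589, 8) · 6^{1 − 28} = 990389025825605844438 · 6^{−27} = 990389025825605844438/1023490369077469249536.
As a reduced fraction: E[X] = 165064837637600974073/170581728179578208256 ≈ 0.967658.
Is E[X] < 1? YES.
Since E[X] < 1, there exists a 6-coloring of K_{1589} with no monochromatic K_8; hence R_6(8) > 1589.

E[X] = 165064837637600974073/170581728179578208256 ≈ 0.967658; E[X] < 1, so R_6(8) > 1589.
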